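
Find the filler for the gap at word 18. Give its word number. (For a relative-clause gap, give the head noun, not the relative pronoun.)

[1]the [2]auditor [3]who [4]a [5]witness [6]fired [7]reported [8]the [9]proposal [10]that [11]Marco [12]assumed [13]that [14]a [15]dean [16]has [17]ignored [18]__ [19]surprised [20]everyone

The gap at 18 is the object of "ignored", inside a relative clause.
The relative pronoun is "that" (word 10); it is bound by the head noun immediately before it.
Its filler is the head noun "proposal", at word 9.

9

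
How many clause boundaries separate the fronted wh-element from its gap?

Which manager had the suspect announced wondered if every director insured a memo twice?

1

"which manager" is extracted from the subject of "wondered".
Boundaries crossed, outermost first: [Ø] — 1 in total.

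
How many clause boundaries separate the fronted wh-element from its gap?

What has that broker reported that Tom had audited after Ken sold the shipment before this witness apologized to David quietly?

"what" is extracted from the object of "audited".
Boundaries crossed, outermost first: [that] — 1 in total.

1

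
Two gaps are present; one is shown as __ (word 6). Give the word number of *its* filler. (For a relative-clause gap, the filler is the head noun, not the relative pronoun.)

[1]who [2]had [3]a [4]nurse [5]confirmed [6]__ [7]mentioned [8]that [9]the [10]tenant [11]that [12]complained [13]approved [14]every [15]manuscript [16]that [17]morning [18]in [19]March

The marked gap is the subject of "mentioned".
Its filler is the fronted wh-phrase "who", at word 1.
(The other dependency links word 10 to a gap after word 11.)

1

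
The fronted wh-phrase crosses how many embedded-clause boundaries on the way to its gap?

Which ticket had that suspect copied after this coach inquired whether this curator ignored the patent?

"which ticket" originates inside the matrix clause — no clause boundary is crossed.

0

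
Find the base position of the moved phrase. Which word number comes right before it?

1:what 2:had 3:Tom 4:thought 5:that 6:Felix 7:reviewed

The displaced element is "what" (word 1).
It is linked across 1 clause boundary (that).
It functions as the direct object of "reviewed", so the gap sits immediately after word 7 ("reviewed").
Base order: Tom had thought that Felix reviewed what.

7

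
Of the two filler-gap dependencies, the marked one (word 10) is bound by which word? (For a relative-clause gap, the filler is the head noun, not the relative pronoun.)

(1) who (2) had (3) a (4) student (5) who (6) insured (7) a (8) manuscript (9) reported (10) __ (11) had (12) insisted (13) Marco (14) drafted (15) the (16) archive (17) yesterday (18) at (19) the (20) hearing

The marked gap is the subject of "insisted".
Its filler is the fronted wh-phrase "who", at word 1.
(The other dependency links word 4 to a gap after word 5.)

1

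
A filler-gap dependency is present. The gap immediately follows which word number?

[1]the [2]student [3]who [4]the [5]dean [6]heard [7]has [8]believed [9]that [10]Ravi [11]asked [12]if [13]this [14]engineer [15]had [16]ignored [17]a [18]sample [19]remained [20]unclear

The displaced element is "the student" (word 2).
It is linked across 1 clause boundary (Ø).
It functions as the subject of "believed", so the gap sits immediately after word 6 ("heard").
Base order: The dean heard the student has believed that Ravi asked if this engineer had ignored a sample.

6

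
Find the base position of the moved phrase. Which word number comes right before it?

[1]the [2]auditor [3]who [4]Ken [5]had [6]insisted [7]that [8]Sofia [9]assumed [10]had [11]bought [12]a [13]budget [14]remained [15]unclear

9

The displaced element is "the auditor" (word 2).
It is linked across 2 clause boundaries (that → Ø).
It functions as the subject of "bought", so the gap sits immediately after word 9 ("assumed").
Base order: Ken had insisted that Sofia assumed that the auditor had bought a budget.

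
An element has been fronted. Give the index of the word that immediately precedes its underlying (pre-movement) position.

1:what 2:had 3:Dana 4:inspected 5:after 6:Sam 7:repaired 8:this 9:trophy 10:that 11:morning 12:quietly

4

The displaced element is "what" (word 1).
It functions as the direct object of "inspected", so the gap sits immediately after word 4 ("inspected").
Base order: Dana had inspected what after Sam repaired this trophy that morning quietly.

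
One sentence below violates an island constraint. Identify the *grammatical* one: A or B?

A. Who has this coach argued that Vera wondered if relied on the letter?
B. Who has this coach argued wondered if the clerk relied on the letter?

In A, the wh-phrase is extracted from inside a wh-island (introduced by "if"), which blocks movement.
In B, the extraction path crosses only that-complement boundaries, which are transparent.
So B is grammatical.

B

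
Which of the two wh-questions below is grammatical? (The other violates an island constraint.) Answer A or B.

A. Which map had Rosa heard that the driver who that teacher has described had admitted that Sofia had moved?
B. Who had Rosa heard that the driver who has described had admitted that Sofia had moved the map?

A

In B, the wh-phrase is extracted from inside a complex-NP island (relative clause) (introduced by "who"), which blocks movement.
In A, the extraction path crosses only that-complement boundaries, which are transparent.
So A is grammatical.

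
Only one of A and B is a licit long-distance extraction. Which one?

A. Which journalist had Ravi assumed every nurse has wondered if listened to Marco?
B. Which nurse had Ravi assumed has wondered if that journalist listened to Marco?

B

In A, the wh-phrase is extracted from inside a wh-island (introduced by "if"), which blocks movement.
In B, the extraction path crosses only that-complement boundaries, which are transparent.
So B is grammatical.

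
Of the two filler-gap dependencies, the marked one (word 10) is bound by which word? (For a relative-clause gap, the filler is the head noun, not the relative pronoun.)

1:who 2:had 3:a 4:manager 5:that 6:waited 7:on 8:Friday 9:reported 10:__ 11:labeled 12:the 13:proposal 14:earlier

1

The marked gap is the subject of "labeled".
Its filler is the fronted wh-phrase "who", at word 1.
(The other dependency links word 4 to a gap after word 5.)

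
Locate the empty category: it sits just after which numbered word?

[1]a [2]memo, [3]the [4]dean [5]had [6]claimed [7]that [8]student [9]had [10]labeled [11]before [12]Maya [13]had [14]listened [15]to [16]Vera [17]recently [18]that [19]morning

The displaced element is "a memo" (word 2).
It is linked across 1 clause boundary (Ø).
It functions as the direct object of "labeled", so the gap sits immediately after word 10 ("labeled").
Base order: The dean had claimed that student had labeled a memo before Maya had listened to Vera recently that morning.

10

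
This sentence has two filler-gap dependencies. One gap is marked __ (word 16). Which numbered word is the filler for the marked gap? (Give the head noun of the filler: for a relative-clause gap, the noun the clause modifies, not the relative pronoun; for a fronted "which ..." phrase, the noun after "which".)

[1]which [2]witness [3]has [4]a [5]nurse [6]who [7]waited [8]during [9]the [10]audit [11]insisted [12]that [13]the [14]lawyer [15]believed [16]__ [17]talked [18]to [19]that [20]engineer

2

The marked gap is the subject of "talked".
Its filler is the fronted wh-phrase "which witness", at word 2.
(The other dependency links word 5 to a gap after word 6.)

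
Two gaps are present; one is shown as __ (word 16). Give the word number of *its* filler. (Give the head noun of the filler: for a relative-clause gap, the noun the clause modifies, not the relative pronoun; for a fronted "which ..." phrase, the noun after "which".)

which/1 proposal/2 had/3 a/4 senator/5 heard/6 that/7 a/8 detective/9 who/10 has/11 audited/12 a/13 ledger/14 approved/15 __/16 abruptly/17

2

The marked gap is the direct object of "approved".
Its filler is the fronted wh-phrase "which proposal", at word 2.
(The other dependency links word 9 to a gap after word 10.)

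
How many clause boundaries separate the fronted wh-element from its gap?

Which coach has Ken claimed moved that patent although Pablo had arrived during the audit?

"which coach" is extracted from the subject of "moved".
Boundaries crossed, outermost first: [Ø] — 1 in total.

1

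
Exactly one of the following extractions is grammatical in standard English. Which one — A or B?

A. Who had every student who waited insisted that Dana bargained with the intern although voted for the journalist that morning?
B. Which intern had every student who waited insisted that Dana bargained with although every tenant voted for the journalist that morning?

In A, the wh-phrase is extracted from inside an adjunct island (introduced by "although"), which blocks movement.
In B, the extraction path crosses only that-complement boundaries, which are transparent.
So B is grammatical.

B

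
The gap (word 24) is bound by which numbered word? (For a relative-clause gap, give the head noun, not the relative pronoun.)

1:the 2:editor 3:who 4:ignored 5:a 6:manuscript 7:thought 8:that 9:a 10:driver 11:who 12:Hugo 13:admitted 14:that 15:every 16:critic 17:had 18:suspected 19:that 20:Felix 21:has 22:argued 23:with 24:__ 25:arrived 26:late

The gap at 24 is the prepositional object of "argued", inside a relative clause.
The relative pronoun is "who" (word 11); it is bound by the head noun immediately before it.
Its filler is the head noun "driver", at word 10.

10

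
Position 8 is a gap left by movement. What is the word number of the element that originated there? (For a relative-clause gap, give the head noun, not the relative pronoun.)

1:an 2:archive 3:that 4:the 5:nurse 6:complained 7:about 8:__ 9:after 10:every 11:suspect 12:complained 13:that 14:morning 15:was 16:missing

2

The gap at 8 is the prepositional object of "complained", inside a relative clause.
The relative pronoun is "that" (word 3); it is bound by the head noun immediately before it.
Its filler is the head noun "archive", at word 2.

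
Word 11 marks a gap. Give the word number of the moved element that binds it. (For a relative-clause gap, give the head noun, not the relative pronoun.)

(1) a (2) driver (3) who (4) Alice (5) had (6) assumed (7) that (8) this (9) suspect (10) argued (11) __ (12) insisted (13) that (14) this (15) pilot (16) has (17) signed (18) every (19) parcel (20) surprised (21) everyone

2

The gap at 11 is the subject of "insisted", inside a relative clause.
The relative pronoun is "who" (word 3); it is bound by the head noun immediately before it.
Its filler is the head noun "driver", at word 2.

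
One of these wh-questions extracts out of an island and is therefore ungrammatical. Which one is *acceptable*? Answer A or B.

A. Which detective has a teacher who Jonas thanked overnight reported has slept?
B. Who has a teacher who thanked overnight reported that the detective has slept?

In B, the wh-phrase is extracted from inside a complex-NP island (relative clause) (introduced by "who"), which blocks movement.
In A, the extraction path crosses only that-complement boundaries, which are transparent.
So A is grammatical.

A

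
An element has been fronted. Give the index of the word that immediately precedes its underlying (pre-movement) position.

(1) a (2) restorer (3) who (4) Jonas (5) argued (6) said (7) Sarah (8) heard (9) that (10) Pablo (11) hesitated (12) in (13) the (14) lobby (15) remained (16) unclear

The displaced element is "a restorer" (word 2).
It is linked across 1 clause boundary (Ø).
It functions as the subject of "said", so the gap sits immediately after word 5 ("argued").
Base order: Jonas argued that a restorer said Sarah heard that Pablo hesitated in the lobby.

5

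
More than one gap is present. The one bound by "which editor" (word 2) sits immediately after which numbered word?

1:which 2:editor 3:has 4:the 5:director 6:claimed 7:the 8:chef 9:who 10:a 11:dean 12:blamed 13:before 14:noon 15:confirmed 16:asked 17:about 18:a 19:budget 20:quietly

The displaced element is "which editor" (word 2).
It is linked across 2 clause boundaries (Ø → Ø).
It functions as the subject of "asked", so the gap sits immediately after word 15 ("confirmed").
Base order: The director has claimed the chef who a dean blamed before noon confirmed that which editor asked about a budget quietly.

15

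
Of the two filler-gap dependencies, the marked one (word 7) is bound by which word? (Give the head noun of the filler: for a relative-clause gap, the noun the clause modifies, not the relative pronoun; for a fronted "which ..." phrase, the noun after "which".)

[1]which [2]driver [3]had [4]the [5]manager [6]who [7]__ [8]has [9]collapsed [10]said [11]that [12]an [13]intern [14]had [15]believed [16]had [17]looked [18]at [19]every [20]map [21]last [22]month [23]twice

The marked gap is inside the relative clause, the subject of "collapsed".
Its filler is the head noun "manager" (via "who"), at word 5.
(The other dependency links word 2 to a gap after word 15.)

5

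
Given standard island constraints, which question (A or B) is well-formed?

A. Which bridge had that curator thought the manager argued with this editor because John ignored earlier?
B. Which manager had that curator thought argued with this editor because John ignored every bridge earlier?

In A, the wh-phrase is extracted from inside an adjunct island (introduced by "because"), which blocks movement.
In B, the extraction path crosses only that-complement boundaries, which are transparent.
So B is grammatical.

B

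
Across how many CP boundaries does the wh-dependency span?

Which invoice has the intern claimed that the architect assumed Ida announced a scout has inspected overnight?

"which invoice" is extracted from the object of "inspected".
Boundaries crossed, outermost first: [that], [Ø], [Ø] — 3 in total.

3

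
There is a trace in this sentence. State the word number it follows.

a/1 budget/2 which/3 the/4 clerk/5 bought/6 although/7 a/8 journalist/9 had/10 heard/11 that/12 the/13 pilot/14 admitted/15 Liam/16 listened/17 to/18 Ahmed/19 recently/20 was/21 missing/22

6

The displaced element is "a budget" (word 2).
It functions as the direct object of "bought", so the gap sits immediately after word 6 ("bought").
Base order: The clerk bought a budget although a journalist had heard that the pilot admitted Liam listened to Ahmed recently.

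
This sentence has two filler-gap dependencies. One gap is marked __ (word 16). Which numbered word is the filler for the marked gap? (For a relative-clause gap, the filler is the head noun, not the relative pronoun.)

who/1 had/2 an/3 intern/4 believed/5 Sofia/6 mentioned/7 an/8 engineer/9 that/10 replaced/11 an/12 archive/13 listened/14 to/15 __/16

1

The marked gap is the object of the preposition "to" of "listened".
Its filler is the fronted wh-phrase "who", at word 1.
(The other dependency links word 9 to a gap after word 10.)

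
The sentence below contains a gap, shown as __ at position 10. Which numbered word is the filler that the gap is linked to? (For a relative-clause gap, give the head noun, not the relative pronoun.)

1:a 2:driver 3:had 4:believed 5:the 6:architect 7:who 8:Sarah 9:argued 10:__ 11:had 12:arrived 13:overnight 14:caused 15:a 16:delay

The gap at 10 is the subject of "arrived", inside a relative clause.
The relative pronoun is "who" (word 7); it is bound by the head noun immediately before it.
Its filler is the head noun "architect", at word 6.

6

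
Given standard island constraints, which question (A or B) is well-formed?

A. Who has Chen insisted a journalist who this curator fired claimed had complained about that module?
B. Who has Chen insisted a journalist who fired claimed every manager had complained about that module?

A

In B, the wh-phrase is extracted from inside a complex-NP island (relative clause) (introduced by "who"), which blocks movement.
In A, the extraction path crosses only that-complement boundaries, which are transparent.
So A is grammatical.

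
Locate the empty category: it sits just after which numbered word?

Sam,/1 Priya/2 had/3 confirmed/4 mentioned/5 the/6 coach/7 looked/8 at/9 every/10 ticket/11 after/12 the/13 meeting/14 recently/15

The displaced element is "Sam" (word 1).
It is linked across 1 clause boundary (Ø).
It functions as the subject of "mentioned", so the gap sits immediately after word 4 ("confirmed").
Base order: Priya had confirmed Sam mentioned the coach looked at every ticket after the meeting recently.

4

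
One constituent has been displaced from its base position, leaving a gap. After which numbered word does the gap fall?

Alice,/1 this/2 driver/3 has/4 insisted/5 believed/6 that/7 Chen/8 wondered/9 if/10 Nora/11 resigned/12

5

The displaced element is "Alice" (word 1).
It is linked across 1 clause boundary (Ø).
It functions as the subject of "believed", so the gap sits immediately after word 5 ("insisted").
Base order: This driver has insisted that Alice believed that Chen wondered if Nora resigned.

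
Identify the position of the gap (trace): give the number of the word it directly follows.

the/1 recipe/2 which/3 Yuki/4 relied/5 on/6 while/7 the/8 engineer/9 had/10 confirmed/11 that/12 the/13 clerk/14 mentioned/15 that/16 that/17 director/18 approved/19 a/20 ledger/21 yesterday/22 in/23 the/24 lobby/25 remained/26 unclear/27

The displaced element is "the recipe" (word 2).
It functions as the object of the preposition "on" of "relied", so the gap sits immediately after word 6 ("on").
Base order: Yuki relied on the recipe while the engineer had confirmed that the clerk mentioned that that director approved a ledger yesterday in the lobby.

6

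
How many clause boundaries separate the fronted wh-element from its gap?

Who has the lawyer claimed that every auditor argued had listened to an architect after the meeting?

"who" is extracted from the subject of "listened".
Boundaries crossed, outermost first: [that], [Ø] — 2 in total.

2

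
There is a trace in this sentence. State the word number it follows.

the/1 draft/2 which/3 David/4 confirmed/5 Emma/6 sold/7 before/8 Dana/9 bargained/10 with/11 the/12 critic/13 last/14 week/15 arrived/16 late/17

7

The displaced element is "the draft" (word 2).
It is linked across 1 clause boundary (Ø).
It functions as the direct object of "sold", so the gap sits immediately after word 7 ("sold").
Base order: David confirmed Emma sold the draft before Dana bargained with the critic last week.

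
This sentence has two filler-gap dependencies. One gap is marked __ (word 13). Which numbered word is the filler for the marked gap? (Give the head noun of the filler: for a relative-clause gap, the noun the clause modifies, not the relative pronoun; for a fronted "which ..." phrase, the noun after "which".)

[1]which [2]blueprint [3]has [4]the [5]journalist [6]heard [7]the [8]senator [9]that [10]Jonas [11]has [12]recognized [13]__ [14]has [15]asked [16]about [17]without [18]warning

The marked gap is inside the relative clause, the direct object of "recognized".
Its filler is the head noun "senator" (via "that"), at word 8.
(The other dependency links word 2 to a gap after word 16.)

8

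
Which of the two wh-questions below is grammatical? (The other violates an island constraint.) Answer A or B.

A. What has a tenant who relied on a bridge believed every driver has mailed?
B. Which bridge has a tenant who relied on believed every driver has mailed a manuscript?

A

In B, the wh-phrase is extracted from inside a complex-NP island (relative clause) (introduced by "who"), which blocks movement.
In A, the extraction path crosses only that-complement boundaries, which are transparent.
So A is grammatical.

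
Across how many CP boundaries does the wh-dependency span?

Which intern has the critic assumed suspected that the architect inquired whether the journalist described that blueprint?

1

"which intern" is extracted from the subject of "suspected".
Boundaries crossed, outermost first: [Ø] — 1 in total.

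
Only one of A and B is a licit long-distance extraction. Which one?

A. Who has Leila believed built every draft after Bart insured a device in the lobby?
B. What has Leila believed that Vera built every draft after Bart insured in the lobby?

A

In B, the wh-phrase is extracted from inside an adjunct island (introduced by "after"), which blocks movement.
In A, the extraction path crosses only that-complement boundaries, which are transparent.
So A is grammatical.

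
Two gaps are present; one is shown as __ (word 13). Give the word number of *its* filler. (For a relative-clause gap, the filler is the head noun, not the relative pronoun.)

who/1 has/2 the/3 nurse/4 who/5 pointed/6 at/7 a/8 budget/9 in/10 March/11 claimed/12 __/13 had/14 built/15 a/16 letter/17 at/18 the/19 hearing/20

The marked gap is the subject of "built".
Its filler is the fronted wh-phrase "who", at word 1.
(The other dependency links word 4 to a gap after word 5.)

1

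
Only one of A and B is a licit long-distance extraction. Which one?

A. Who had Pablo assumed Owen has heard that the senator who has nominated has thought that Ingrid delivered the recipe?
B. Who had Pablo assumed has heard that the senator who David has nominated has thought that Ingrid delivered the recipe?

B

In A, the wh-phrase is extracted from inside a complex-NP island (relative clause) (introduced by "who"), which blocks movement.
In B, the extraction path crosses only that-complement boundaries, which are transparent.
So B is grammatical.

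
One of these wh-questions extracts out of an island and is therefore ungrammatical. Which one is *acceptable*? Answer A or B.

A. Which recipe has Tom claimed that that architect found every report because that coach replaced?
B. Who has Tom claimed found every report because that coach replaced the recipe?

In A, the wh-phrase is extracted from inside an adjunct island (introduced by "because"), which blocks movement.
In B, the extraction path crosses only that-complement boundaries, which are transparent.
So B is grammatical.

B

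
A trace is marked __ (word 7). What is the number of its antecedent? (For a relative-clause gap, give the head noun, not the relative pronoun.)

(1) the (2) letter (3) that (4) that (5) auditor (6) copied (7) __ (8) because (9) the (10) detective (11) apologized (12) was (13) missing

The gap at 7 is the object of "copied", inside a relative clause.
The relative pronoun is "that" (word 3); it is bound by the head noun immediately before it.
Its filler is the head noun "letter", at word 2.

2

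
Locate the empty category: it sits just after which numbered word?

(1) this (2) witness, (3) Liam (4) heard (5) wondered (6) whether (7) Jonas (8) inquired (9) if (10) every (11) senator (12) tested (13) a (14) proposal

The displaced element is "this witness" (word 2).
It is linked across 1 clause boundary (Ø).
It functions as the subject of "wondered", so the gap sits immediately after word 4 ("heard").
Base order: Liam heard that this witness wondered whether Jonas inquired if every senator tested a proposal.

4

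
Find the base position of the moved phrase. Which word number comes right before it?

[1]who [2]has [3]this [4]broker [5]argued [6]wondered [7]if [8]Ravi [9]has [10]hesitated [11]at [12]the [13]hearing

5

The displaced element is "who" (word 1).
It is linked across 1 clause boundary (Ø).
It functions as the subject of "wondered", so the gap sits immediately after word 5 ("argued").
Base order: This broker has argued that who wondered if Ravi has hesitated at the hearing.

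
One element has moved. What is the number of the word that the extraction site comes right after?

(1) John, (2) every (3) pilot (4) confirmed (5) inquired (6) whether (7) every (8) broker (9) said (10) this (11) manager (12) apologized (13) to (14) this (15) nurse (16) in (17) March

4

The displaced element is "John" (word 1).
It is linked across 1 clause boundary (Ø).
It functions as the subject of "inquired", so the gap sits immediately after word 4 ("confirmed").
Base order: Every pilot confirmed John inquired whether every broker said this manager apologized to this nurse in March.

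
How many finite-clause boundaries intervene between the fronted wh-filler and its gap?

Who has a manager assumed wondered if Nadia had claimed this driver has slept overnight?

"who" is extracted from the subject of "wondered".
Boundaries crossed, outermost first: [Ø] — 1 in total.

1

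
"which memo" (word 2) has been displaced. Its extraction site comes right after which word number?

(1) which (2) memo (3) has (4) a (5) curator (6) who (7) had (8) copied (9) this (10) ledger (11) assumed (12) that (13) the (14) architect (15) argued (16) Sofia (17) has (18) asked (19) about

The displaced element is "which memo" (word 2).
It is linked across 2 clause boundaries (that → Ø).
It functions as the object of the preposition "about" of "asked", so the gap sits immediately after word 19 ("about").
Base order: A curator who had copied this ledger has assumed that the architect argued Sofia has asked about which memo.

19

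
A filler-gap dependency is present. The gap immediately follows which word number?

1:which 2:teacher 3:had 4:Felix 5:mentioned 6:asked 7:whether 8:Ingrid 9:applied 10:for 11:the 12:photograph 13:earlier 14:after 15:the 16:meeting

The displaced element is "which teacher" (word 2).
It is linked across 1 clause boundary (Ø).
It functions as the subject of "asked", so the gap sits immediately after word 5 ("mentioned").
Base order: Felix had mentioned that which teacher asked whether Ingrid applied for the photograph earlier after the meeting.

5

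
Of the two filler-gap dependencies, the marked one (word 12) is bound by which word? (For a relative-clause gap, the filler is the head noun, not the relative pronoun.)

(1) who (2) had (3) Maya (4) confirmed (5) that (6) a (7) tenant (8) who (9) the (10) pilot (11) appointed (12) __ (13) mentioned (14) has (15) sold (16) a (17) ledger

7

The marked gap is inside the relative clause, the direct object of "appointed".
Its filler is the head noun "tenant" (via "who"), at word 7.
(The other dependency links word 1 to a gap after word 13.)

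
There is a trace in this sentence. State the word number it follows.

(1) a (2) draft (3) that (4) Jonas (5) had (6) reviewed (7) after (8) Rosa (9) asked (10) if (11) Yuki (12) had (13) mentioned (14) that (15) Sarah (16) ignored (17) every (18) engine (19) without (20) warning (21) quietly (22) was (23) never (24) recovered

The displaced element is "a draft" (word 2).
It functions as the direct object of "reviewed", so the gap sits immediately after word 6 ("reviewed").
Base order: Jonas had reviewed a draft after Rosa asked if Yuki had mentioned that Sarah ignored every engine without warning quietly.

6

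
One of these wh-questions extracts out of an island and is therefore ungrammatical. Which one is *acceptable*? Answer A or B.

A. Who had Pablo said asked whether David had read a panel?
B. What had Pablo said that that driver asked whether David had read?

In B, the wh-phrase is extracted from inside a wh-island (introduced by "whether"), which blocks movement.
In A, the extraction path crosses only that-complement boundaries, which are transparent.
So A is grammatical.

A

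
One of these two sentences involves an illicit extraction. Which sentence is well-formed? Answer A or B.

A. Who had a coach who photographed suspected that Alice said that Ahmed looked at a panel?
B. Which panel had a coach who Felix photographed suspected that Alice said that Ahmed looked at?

B

In A, the wh-phrase is extracted from inside a complex-NP island (relative clause) (introduced by "who"), which blocks movement.
In B, the extraction path crosses only that-complement boundaries, which are transparent.
So B is grammatical.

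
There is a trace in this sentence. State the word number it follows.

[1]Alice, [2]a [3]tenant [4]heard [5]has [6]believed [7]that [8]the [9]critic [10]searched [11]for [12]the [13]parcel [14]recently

4

The displaced element is "Alice" (word 1).
It is linked across 1 clause boundary (Ø).
It functions as the subject of "believed", so the gap sits immediately after word 4 ("heard").
Base order: A tenant heard that Alice has believed that the critic searched for the parcel recently.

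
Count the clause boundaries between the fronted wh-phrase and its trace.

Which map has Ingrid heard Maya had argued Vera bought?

"which map" is extracted from the object of "bought".
Boundaries crossed, outermost first: [Ø], [Ø] — 2 in total.

2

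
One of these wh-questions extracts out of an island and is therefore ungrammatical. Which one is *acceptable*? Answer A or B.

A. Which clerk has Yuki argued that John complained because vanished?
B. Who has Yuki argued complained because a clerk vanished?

B

In A, the wh-phrase is extracted from inside an adjunct island (introduced by "because"), which blocks movement.
In B, the extraction path crosses only that-complement boundaries, which are transparent.
So B is grammatical.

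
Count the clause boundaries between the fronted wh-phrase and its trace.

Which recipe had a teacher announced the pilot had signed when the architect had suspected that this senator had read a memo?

1

"which recipe" is extracted from the object of "signed".
Boundaries crossed, outermost first: [Ø] — 1 in total.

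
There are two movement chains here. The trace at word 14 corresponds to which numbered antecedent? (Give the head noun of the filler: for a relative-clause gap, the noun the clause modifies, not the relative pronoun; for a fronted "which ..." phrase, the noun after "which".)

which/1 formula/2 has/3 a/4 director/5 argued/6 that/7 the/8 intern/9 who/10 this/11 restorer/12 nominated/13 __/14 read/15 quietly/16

9

The marked gap is inside the relative clause, the direct object of "nominated".
Its filler is the head noun "intern" (via "who"), at word 9.
(The other dependency links word 2 to a gap after word 15.)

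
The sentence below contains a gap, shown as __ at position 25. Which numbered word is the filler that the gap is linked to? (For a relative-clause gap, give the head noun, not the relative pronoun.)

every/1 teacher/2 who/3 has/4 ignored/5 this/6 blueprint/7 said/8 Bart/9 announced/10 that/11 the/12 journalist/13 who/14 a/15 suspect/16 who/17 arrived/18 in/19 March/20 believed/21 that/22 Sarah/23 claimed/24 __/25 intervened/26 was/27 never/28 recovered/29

13

The gap at 25 is the subject of "intervened", inside a relative clause.
The relative pronoun is "who" (word 14); it is bound by the head noun immediately before it.
Its filler is the head noun "journalist", at word 13.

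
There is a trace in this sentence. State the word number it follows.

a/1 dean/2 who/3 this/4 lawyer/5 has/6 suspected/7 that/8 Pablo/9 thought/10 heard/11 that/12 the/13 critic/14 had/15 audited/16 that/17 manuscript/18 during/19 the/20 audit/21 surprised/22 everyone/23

10

The displaced element is "a dean" (word 2).
It is linked across 2 clause boundaries (that → Ø).
It functions as the subject of "heard", so the gap sits immediately after word 10 ("thought").
Base order: This lawyer has suspected that Pablo thought that a dean heard that the critic had audited that manuscript during the audit.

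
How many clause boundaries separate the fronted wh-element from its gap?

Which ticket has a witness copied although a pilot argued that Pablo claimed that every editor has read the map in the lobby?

0

"which ticket" originates inside the matrix clause — no clause boundary is crossed.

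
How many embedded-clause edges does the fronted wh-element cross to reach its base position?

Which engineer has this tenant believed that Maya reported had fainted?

"which engineer" is extracted from the subject of "fainted".
Boundaries crossed, outermost first: [that], [Ø] — 2 in total.

2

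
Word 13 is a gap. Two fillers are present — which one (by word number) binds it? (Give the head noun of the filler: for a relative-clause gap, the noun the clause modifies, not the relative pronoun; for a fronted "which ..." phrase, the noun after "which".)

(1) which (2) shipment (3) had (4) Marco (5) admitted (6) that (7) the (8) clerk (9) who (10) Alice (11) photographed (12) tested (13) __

The marked gap is the direct object of "tested".
Its filler is the fronted wh-phrase "which shipment", at word 2.
(The other dependency links word 8 to a gap after word 11.)

2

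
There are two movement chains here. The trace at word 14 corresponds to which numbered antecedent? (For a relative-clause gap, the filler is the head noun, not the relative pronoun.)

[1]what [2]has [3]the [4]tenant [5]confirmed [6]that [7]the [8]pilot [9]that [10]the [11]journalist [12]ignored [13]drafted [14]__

1

The marked gap is the direct object of "drafted".
Its filler is the fronted wh-phrase "what", at word 1.
(The other dependency links word 8 to a gap after word 12.)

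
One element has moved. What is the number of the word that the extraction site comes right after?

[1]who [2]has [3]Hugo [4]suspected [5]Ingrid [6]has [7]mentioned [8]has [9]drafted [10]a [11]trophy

7

The displaced element is "who" (word 1).
It is linked across 2 clause boundaries (Ø → Ø).
It functions as the subject of "drafted", so the gap sits immediately after word 7 ("mentioned").
Base order: Hugo has suspected Ingrid has mentioned that who has drafted a trophy.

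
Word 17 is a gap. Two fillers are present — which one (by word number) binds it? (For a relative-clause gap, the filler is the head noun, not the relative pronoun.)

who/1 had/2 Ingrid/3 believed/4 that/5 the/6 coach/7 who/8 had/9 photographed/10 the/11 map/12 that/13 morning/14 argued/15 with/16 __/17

The marked gap is the object of the preposition "with" of "argued".
Its filler is the fronted wh-phrase "who", at word 1.
(The other dependency links word 7 to a gap after word 8.)

1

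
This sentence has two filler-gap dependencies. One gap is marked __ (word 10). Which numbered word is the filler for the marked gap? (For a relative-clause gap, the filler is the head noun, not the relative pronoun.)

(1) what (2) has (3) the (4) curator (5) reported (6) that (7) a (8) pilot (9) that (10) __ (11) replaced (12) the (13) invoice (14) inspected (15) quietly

8

The marked gap is inside the relative clause, the subject of "replaced".
Its filler is the head noun "pilot" (via "that"), at word 8.
(The other dependency links word 1 to a gap after word 14.)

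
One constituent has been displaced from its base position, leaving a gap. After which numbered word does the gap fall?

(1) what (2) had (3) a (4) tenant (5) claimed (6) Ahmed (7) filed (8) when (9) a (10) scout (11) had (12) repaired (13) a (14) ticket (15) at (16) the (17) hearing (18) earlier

The displaced element is "what" (word 1).
It is linked across 1 clause boundary (Ø).
It functions as the direct object of "filed", so the gap sits immediately after word 7 ("filed").
Base order: A tenant had claimed Ahmed filed what when a scout had repaired a ticket at the hearing earlier.

7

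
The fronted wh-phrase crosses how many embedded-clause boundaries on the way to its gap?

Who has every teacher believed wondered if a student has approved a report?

"who" is extracted from the subject of "wondered".
Boundaries crossed, outermost first: [Ø] — 1 in total.

1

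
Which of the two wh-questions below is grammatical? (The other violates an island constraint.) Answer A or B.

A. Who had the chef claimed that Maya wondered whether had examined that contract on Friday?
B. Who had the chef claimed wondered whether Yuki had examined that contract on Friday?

B

In A, the wh-phrase is extracted from inside a wh-island (introduced by "whether"), which blocks movement.
In B, the extraction path crosses only that-complement boundaries, which are transparent.
So B is grammatical.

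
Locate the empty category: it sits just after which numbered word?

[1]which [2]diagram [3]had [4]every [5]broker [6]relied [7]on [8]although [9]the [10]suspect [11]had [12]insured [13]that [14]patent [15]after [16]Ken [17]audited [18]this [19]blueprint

The displaced element is "which diagram" (word 2).
It functions as the object of the preposition "on" of "relied", so the gap sits immediately after word 7 ("on").
Base order: Every broker had relied on which diagram although the suspect had insured that patent after Ken audited this blueprint.

7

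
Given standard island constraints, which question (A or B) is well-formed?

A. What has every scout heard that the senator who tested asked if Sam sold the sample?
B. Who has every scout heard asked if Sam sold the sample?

B

In A, the wh-phrase is extracted from inside a complex-NP island (relative clause) (introduced by "who"), which blocks movement.
In B, the extraction path crosses only that-complement boundaries, which are transparent.
So B is grammatical.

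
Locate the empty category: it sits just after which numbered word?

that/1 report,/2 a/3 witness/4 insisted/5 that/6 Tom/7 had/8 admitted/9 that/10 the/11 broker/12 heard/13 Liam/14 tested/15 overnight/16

The displaced element is "that report" (word 2).
It is linked across 3 clause boundaries (that → that → Ø).
It functions as the direct object of "tested", so the gap sits immediately after word 15 ("tested").
Base order: A witness insisted that Tom had admitted that the broker heard Liam tested that report overnight.

15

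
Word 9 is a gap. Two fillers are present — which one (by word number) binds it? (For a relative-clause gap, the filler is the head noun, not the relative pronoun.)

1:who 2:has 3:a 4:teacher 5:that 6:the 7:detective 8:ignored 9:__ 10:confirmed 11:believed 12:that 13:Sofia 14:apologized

The marked gap is inside the relative clause, the direct object of "ignored".
Its filler is the head noun "teacher" (via "that"), at word 4.
(The other dependency links word 1 to a gap after word 10.)

4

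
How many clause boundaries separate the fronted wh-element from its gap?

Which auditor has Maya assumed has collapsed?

"which auditor" is extracted from the subject of "collapsed".
Boundaries crossed, outermost first: [Ø] — 1 in total.

1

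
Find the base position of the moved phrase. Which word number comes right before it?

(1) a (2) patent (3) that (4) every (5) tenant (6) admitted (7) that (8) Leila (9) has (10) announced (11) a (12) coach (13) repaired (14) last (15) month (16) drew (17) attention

The displaced element is "a patent" (word 2).
It is linked across 2 clause boundaries (that → Ø).
It functions as the direct object of "repaired", so the gap sits immediately after word 13 ("repaired").
Base order: Every tenant admitted that Leila has announced a coach repaired a patent last month.

13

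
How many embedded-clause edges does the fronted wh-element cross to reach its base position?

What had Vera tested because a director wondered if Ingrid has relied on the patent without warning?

0

"what" originates inside the matrix clause — no clause boundary is crossed.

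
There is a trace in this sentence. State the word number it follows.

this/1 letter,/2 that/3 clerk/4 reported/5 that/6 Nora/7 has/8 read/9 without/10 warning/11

The displaced element is "this letter" (word 2).
It is linked across 1 clause boundary (that).
It functions as the direct object of "read", so the gap sits immediately after word 9 ("read").
Base order: That clerk reported that Nora has read this letter without warning.

9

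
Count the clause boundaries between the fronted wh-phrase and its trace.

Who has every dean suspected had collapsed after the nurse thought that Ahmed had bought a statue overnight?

"who" is extracted from the subject of "collapsed".
Boundaries crossed, outermost first: [Ø] — 1 in total.

1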